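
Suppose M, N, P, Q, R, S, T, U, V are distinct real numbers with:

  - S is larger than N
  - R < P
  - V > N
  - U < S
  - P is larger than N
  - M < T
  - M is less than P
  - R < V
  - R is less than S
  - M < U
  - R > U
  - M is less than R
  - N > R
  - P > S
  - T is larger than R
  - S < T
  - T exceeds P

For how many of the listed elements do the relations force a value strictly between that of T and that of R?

Chaining upward from R reaches: N, S, P, V.
Chaining downward from T reaches: M, U, N, S, P.
Strictly between R and T are those in both lists: N, S, P — 3 elements.

3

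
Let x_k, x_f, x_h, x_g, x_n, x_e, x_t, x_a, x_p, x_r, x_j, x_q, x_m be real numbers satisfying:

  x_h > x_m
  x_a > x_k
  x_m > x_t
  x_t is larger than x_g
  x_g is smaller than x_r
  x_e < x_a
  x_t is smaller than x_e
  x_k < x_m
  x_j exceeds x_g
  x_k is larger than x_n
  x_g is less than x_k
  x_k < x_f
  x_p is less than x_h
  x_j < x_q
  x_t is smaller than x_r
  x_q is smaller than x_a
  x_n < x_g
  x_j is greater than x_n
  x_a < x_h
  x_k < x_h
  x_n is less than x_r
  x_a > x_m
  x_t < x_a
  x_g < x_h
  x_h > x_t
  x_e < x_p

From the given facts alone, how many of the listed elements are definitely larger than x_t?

6

Directly above x_t: x_m, x_e, x_r, x_a, x_h.
One step further: x_p (6 so far).
No other element is forced above x_t by the given relations, so the count is 6.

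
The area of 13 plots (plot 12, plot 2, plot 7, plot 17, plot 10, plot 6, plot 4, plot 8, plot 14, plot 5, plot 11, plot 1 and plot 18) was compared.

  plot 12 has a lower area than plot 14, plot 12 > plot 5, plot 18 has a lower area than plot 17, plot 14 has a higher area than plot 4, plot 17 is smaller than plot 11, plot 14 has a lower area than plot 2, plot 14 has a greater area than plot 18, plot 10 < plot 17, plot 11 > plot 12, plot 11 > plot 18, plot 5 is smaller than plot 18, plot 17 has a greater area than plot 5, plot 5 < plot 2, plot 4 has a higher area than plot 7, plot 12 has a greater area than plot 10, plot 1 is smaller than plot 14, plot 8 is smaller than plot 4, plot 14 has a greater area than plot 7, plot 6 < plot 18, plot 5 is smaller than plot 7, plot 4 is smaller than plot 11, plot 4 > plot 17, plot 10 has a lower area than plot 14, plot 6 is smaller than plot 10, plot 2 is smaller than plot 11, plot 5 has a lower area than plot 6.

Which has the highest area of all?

Chaining downward from plot 11: directly below it, plot 18, plot 12, plot 17, plot 4, plot 2; then plot 5, plot 6, plot 7, plot 8, plot 10, plot 14; then plot 1.
That covers every other element, and nothing is given above plot 11, so plot 11 is the highest area.

plot 11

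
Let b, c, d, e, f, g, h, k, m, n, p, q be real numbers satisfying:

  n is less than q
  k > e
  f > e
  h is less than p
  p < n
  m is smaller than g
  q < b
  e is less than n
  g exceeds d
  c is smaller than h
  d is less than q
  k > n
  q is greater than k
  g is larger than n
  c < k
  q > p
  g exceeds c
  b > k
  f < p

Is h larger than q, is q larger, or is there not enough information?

h < p < n < k < q, by transitivity through p, n, k.
So q is larger.

q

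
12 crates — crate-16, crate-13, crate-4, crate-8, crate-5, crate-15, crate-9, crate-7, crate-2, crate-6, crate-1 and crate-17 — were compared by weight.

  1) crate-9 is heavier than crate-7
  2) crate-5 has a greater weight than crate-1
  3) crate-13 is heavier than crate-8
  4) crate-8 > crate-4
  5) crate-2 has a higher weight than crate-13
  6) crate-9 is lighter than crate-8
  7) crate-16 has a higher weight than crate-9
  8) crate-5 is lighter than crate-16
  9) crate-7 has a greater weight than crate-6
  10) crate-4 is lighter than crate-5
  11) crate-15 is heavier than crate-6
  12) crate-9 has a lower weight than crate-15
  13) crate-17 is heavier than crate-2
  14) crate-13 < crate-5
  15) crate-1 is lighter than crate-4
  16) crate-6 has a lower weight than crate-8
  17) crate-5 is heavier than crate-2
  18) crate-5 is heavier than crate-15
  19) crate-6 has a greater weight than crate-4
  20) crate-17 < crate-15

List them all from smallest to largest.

crate-1 < crate-4 < crate-6 < crate-7 < crate-9 < crate-8 < crate-13 < crate-2 < crate-17 < crate-15 < crate-5 < crate-16

Each adjacent pair is fixed by a given relation: crate-1 < crate-4; crate-4 < crate-6; crate-6 < crate-7; crate-7 < crate-9; crate-9 < crate-8; crate-8 < crate-13; crate-13 < crate-2; crate-2 < crate-17; crate-17 < crate-15; crate-15 < crate-5; crate-5 < crate-16. Chaining them end to end gives the full order.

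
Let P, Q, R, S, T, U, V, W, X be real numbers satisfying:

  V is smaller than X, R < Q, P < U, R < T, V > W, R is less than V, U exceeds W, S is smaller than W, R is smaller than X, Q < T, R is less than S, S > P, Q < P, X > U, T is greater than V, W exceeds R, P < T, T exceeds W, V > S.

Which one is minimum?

Q is not least since R < Q; P is not least since Q < P; S is not least since R < S; W is not least since S < W; V is not least since R < V; U is not least since W < U; T is not least since V < T; X is not least since R < X.
Only R has nothing below it, so R is the minimum.

R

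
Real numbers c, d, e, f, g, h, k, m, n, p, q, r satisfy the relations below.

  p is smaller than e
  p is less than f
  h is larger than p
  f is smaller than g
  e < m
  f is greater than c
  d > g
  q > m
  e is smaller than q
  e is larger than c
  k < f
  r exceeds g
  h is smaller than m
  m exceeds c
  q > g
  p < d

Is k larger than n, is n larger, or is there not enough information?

Following every chain through n: nothing is chained to n.
k is not reached, and no chain runs the other way from k to n.
So the given relations leave the order of n and k undetermined.

undetermined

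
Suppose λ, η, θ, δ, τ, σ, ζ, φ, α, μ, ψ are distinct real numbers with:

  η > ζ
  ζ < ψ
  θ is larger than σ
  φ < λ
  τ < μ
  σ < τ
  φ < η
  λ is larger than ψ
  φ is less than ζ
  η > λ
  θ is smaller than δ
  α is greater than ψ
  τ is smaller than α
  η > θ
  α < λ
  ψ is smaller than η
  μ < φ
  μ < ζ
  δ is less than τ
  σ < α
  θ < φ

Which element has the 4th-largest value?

Chaining the given pairs: σ < θ < δ < τ < μ < φ < ζ < ψ < α < λ < η.
The 4th largest is ψ.

ψ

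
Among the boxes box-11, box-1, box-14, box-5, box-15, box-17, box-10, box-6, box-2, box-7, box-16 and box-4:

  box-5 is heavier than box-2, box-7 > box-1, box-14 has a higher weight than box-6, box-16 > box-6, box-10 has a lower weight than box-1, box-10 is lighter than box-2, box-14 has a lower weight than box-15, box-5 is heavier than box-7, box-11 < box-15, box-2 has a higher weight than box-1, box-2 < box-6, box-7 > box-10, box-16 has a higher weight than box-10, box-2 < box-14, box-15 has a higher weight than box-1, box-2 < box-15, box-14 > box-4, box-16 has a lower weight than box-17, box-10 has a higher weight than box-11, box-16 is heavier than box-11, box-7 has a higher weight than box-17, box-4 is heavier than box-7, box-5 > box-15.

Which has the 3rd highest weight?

box-14

Chaining the given pairs: box-11 < box-10 < box-1 < box-2 < box-6 < box-16 < box-17 < box-7 < box-4 < box-14 < box-15 < box-5.
Counting 3 from the largest end gives box-14.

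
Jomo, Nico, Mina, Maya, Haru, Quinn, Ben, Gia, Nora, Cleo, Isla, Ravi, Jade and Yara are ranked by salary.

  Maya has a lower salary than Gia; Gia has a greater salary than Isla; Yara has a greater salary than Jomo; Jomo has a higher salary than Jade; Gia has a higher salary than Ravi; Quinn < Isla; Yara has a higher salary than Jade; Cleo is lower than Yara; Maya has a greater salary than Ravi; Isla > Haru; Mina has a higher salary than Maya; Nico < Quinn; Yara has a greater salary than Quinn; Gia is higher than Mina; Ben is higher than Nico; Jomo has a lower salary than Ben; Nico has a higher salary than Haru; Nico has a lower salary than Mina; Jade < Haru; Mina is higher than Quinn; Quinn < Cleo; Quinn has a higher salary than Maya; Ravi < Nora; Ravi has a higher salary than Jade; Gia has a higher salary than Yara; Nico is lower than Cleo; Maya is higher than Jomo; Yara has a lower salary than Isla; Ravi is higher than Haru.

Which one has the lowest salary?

Jade

Jomo is not least since Jade < Jomo; Haru is not least since Jade < Haru; Nico is not least since Haru < Nico; Ravi is not least since Haru < Ravi; Maya is not least since Ravi < Maya; Quinn is not least since Maya < Quinn; Cleo is not least since Nico < Cleo; Mina is not least since Quinn < Mina; Yara is not least since Jomo < Yara; Isla is not least since Yara < Isla; Nora is not least since Ravi < Nora; Gia is not least since Ravi < Gia; Ben is not least since Nico < Ben.
Only Jade has nothing below it, so Jade is the lowest salary.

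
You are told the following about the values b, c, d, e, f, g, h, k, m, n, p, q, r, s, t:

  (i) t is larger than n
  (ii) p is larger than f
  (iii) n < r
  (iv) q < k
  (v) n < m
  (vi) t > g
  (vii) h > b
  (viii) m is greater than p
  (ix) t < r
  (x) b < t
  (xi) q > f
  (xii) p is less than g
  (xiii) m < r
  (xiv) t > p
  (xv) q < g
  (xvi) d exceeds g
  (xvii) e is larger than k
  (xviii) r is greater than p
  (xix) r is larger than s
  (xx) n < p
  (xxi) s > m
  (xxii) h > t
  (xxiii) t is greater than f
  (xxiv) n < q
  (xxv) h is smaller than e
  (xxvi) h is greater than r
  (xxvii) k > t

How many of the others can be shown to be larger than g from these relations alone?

From g the given relations immediately reach t, d.
From those, r, h, k — 5 in total.
From those, e — 6 in total.
No other element is forced above g by the given relations, so the count is 6.

6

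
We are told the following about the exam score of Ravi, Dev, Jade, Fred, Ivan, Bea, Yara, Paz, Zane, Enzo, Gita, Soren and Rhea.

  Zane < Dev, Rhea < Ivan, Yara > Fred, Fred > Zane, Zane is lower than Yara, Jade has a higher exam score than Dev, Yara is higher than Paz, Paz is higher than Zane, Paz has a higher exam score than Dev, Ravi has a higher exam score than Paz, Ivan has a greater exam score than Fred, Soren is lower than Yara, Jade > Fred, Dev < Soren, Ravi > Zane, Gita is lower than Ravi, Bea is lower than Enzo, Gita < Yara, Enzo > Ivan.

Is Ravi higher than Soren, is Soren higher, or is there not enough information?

undetermined

Following every chain through Soren: above Soren we get Yara; below Soren we get Zane, Dev.
Ravi is not reached, and no chain runs the other way from Ravi to Soren.
So the given relations leave the order of Soren and Ravi undetermined.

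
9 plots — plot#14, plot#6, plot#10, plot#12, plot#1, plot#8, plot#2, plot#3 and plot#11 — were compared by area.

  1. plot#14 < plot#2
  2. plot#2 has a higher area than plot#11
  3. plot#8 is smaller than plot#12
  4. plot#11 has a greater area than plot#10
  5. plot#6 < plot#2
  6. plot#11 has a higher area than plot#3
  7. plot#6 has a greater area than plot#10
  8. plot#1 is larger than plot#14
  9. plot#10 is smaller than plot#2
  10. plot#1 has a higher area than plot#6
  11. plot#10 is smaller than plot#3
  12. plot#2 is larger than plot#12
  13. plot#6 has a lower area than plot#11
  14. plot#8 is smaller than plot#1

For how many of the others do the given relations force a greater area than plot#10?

5

From plot#10 the given relations immediately reach plot#3, plot#6, plot#11, plot#2.
From those, plot#1 — 5 in total.
Nothing else is reachable above plot#10; 5 in all.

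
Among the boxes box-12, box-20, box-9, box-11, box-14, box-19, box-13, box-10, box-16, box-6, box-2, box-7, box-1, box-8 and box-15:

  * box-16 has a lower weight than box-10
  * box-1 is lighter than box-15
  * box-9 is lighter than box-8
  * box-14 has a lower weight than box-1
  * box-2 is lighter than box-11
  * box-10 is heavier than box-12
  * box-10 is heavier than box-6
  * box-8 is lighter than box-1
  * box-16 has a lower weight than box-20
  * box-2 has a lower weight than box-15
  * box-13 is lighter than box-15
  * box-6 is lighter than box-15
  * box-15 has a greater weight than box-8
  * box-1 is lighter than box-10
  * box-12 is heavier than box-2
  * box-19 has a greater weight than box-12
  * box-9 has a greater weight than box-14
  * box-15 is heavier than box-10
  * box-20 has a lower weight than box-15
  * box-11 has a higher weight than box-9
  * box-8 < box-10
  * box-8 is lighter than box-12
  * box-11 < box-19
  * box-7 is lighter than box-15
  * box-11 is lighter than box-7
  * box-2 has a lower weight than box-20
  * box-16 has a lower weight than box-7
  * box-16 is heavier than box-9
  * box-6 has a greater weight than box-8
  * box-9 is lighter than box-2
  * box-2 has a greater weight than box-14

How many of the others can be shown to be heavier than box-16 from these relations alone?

Directly above box-16: box-7, box-20, box-10.
One step further: box-15 (4 so far).
Nothing else is reachable above box-16; 4 in all.

4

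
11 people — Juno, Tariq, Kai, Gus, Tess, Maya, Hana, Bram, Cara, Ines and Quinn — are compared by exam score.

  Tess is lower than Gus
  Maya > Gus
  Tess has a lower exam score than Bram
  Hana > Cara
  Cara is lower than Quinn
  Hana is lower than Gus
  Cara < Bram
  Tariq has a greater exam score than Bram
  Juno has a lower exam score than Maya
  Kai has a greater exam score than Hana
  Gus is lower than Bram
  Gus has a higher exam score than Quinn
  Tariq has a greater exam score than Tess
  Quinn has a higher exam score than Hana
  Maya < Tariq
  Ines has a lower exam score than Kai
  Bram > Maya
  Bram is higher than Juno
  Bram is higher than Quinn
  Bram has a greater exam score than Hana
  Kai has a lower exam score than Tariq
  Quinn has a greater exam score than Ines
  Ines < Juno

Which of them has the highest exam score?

Chaining downward from Tariq: directly below it, Kai, Tess, Maya, Bram; then Ines, Cara, Hana, Quinn, Juno, Gus.
That covers every other element, and nothing is given above Tariq, so Tariq is the highest exam score.

Tariq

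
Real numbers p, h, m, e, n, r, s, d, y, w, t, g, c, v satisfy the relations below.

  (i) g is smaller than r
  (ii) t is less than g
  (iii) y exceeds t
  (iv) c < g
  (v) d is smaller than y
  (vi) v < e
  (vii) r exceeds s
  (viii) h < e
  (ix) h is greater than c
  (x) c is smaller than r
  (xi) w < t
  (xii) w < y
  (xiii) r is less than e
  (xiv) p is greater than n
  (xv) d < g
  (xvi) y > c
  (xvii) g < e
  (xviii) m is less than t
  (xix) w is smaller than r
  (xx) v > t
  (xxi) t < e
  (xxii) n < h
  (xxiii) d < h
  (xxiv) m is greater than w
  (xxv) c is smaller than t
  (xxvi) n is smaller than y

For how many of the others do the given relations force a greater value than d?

Directly above d: g, h, y.
One step further: r, e (5 so far).
Nothing else is reachable above d; 5 in all.

5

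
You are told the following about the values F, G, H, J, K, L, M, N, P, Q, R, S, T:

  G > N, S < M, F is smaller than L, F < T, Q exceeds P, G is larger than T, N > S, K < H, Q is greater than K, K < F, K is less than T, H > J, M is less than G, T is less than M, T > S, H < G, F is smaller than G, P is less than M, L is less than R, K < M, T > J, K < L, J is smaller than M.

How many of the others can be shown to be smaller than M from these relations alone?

6

Directly below M: J, K, P, S, T.
One step further: F (6 so far).
No other element is forced below M by the given relations, so the count is 6.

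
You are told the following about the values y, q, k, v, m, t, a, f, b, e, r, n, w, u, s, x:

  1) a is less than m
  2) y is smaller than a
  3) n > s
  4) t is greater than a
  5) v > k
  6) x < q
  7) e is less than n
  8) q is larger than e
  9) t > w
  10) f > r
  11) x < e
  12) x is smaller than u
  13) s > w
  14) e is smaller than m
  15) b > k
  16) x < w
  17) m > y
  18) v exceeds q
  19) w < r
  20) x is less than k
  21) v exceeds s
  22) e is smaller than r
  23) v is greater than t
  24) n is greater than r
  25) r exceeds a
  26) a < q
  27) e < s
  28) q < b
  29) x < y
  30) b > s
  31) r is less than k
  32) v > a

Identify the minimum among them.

y is not least since x < y; w is not least since x < w; e is not least since x < e; a is not least since y < a; u is not least since x < u; t is not least since a < t; m is not least since e < m; q is not least since x < q; r is not least since a < r; s is not least since e < s; k is not least since r < k; b is not least since q < b; v is not least since k < v; n is not least since r < n; f is not least since r < f.
Only x has nothing below it, so x is the minimum.

x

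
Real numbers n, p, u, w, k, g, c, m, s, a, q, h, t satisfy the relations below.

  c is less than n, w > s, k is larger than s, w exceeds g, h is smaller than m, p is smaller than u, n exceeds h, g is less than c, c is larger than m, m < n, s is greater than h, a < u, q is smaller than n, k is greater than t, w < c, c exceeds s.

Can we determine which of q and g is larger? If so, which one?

Following every chain through g: above g we get w, c, n.
q is not reached, and no chain runs the other way from q to g.
So the given relations leave the order of g and q undetermined.

undetermined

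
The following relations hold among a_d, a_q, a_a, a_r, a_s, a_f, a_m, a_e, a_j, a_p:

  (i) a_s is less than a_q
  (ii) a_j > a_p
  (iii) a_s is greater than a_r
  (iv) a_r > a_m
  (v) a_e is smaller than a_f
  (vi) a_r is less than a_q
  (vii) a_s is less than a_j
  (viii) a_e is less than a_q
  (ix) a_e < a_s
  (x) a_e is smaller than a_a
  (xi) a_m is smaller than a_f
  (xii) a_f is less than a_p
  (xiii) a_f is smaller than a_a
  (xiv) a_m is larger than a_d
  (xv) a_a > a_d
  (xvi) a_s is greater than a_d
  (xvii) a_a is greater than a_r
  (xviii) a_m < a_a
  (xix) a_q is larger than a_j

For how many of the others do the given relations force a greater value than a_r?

4

From a_r the given relations immediately reach a_a, a_s, a_q.
From those, a_j — 4 in total.
No other element is forced above a_r by the given relations, so the count is 4.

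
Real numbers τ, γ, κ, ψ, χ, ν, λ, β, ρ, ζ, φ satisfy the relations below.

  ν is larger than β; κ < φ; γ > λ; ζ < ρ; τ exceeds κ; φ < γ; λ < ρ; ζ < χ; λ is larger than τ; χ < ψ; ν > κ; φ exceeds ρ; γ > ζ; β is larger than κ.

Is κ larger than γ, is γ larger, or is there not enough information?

Link the given pairs in sequence: κ < τ; τ < λ; λ < ρ; ρ < φ; φ < γ.
Together: κ < τ < λ < ρ < φ < γ.
So γ is larger.

γ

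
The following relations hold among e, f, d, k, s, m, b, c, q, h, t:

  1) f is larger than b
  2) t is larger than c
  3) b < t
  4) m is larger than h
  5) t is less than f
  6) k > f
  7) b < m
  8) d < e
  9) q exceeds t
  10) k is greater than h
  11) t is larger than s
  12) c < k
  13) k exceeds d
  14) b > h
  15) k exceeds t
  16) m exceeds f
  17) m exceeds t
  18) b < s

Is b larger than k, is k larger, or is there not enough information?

Link the given pairs in sequence: b < s; s < t; t < f; f < k.
Together: b < s < t < f < k.
So k is larger.

k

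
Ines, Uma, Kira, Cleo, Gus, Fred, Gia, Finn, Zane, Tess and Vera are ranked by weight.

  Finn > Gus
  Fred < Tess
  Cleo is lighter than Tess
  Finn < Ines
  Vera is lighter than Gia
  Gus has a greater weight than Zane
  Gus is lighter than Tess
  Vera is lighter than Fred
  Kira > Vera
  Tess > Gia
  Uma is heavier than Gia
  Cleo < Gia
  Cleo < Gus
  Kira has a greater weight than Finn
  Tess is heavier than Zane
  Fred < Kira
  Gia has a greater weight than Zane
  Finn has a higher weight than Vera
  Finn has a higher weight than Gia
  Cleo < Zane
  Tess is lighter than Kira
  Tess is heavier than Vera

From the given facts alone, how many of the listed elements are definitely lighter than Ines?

Directly below Ines: Finn.
One step further: Vera, Gia, Gus (4 so far).
One step further: Cleo, Zane (6 so far).
No other element is forced below Ines by the given relations, so the count is 6.

6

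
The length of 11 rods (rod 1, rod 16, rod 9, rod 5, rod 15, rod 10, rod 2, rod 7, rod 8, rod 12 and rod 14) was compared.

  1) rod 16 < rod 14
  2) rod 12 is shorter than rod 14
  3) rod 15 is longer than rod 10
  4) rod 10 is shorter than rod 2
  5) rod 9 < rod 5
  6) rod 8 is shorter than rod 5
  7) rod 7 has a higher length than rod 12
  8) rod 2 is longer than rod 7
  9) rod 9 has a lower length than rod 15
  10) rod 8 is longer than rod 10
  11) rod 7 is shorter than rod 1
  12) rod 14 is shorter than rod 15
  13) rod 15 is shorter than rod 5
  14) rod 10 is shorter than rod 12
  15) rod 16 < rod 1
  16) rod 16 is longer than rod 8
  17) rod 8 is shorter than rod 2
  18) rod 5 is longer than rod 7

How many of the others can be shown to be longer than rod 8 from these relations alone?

6

Directly above rod 8: rod 16, rod 2, rod 5.
One step further: rod 1, rod 14 (5 so far).
One step further: rod 15 (6 so far).
Nothing else is reachable above rod 8; 6 in all.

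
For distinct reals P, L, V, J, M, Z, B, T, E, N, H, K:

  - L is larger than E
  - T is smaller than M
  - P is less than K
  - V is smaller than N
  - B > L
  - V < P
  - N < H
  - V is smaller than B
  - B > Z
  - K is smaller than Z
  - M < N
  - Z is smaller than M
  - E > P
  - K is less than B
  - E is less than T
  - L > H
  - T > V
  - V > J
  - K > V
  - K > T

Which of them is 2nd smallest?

V

Piecing the relations together gives one ordering: J < V < P < E < T < K < Z < M < N < H < L < B.
Counting 2 from the smallest end gives V.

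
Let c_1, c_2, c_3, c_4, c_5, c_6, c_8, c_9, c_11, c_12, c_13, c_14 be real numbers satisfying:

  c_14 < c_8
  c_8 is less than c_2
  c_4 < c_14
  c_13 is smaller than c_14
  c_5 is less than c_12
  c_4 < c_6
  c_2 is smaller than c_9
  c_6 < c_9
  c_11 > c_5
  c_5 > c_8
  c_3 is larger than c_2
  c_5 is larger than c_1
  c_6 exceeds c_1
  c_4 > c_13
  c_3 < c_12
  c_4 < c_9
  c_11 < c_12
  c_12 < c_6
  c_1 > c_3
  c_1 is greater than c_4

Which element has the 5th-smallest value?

Chaining the given pairs: c_13 < c_4 < c_14 < c_8 < c_2 < c_3 < c_1 < c_5 < c_11 < c_12 < c_6 < c_9.
The 5th smallest is c_2.

c_2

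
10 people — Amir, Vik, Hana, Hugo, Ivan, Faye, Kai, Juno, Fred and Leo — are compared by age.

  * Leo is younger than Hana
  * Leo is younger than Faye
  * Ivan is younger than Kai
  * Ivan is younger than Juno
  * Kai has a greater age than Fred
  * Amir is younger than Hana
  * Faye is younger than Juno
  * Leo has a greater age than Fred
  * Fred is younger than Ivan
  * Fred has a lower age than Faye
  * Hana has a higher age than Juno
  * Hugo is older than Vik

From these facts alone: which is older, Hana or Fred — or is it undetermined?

Fred < Leo and Leo < Faye give Fred < Faye.
With Faye < Juno: Fred < Leo < Faye < Juno.
Then Juno < Hana extends the chain to Hana.
So Hana is older.

Hana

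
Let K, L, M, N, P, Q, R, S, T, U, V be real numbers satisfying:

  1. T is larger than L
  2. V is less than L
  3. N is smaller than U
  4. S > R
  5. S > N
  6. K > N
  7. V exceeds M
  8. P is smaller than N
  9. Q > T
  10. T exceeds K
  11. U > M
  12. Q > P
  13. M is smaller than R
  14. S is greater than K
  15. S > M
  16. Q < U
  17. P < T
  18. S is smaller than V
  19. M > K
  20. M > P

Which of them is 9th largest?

The consecutive relations fix a unique order: P < N < K < M < R < S < V < L < T < Q < U.
The 9th largest is K.

K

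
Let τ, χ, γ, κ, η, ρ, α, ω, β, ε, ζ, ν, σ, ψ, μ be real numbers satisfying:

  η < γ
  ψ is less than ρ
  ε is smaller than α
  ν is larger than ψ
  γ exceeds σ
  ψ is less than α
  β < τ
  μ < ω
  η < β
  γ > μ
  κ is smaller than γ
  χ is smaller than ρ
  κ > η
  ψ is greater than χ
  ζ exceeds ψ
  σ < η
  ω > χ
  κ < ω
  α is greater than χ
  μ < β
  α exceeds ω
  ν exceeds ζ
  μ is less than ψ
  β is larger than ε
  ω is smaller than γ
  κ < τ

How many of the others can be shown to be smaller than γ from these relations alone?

6

From γ the given relations immediately reach σ, μ, η, κ, ω.
From those, χ — 6 in total.
Nothing else is reachable below γ; 6 in all.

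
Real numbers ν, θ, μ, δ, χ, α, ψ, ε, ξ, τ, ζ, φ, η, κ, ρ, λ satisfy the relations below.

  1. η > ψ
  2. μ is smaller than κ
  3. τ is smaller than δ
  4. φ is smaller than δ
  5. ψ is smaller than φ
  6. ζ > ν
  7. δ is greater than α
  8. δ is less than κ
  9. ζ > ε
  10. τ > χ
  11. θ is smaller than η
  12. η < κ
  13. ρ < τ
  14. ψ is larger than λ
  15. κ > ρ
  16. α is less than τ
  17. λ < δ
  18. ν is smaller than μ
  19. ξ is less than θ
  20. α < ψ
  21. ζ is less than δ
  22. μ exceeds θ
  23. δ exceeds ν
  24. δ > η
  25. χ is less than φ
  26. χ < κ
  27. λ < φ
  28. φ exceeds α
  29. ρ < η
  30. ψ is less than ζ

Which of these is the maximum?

κ

α is not greatest since α < ψ; λ is not greatest since λ < ψ; ν is not greatest since ν < δ; ρ is not greatest since ρ < η; ξ is not greatest since ξ < θ; ε is not greatest since ε < ζ; χ is not greatest since χ < κ; θ is not greatest since θ < η; ψ is not greatest since ψ < ζ; ζ is not greatest since ζ < δ; η is not greatest since η < κ; τ is not greatest since τ < δ; μ is not greatest since μ < κ; φ is not greatest since φ < δ; δ is not greatest since δ < κ.
Only κ has nothing above it, so κ is the maximum.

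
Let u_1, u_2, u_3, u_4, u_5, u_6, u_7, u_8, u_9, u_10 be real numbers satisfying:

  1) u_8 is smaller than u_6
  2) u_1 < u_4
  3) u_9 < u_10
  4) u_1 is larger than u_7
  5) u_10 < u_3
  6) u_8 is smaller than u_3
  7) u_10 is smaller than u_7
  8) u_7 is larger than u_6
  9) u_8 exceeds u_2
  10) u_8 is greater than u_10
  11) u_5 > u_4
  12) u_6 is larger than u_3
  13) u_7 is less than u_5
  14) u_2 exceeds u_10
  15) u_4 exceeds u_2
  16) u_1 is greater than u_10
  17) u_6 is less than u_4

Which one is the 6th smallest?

u_6

The consecutive relations fix a unique order: u_9 < u_10 < u_2 < u_8 < u_3 < u_6 < u_7 < u_1 < u_4 < u_5.
Counting 6 from the smallest end gives u_6.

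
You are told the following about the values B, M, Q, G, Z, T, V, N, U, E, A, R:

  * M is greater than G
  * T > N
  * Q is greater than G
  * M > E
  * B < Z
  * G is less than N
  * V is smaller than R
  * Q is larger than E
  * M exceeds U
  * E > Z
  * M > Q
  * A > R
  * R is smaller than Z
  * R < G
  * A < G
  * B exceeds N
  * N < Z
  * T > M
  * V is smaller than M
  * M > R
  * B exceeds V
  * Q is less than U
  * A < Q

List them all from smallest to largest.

Nothing is placed below V, so it is least; from there V < R; R < A; A < G; G < N; N < B; B < Z; Z < E; E < Q; Q < U; U < M; M < T, each given directly.

V < R < A < G < N < B < Z < E < Q < U < M < T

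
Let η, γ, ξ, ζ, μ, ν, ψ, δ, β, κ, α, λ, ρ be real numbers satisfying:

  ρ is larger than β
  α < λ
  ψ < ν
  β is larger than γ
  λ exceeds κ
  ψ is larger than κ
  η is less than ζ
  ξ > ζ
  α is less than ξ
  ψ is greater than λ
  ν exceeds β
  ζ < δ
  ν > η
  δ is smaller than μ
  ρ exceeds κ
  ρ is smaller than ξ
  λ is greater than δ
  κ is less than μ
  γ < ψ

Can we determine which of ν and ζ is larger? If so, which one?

Link the given pairs in sequence: ζ < δ; δ < λ; λ < ψ; ψ < ν.
Together: ζ < δ < λ < ψ < ν.
So ν is larger.

ν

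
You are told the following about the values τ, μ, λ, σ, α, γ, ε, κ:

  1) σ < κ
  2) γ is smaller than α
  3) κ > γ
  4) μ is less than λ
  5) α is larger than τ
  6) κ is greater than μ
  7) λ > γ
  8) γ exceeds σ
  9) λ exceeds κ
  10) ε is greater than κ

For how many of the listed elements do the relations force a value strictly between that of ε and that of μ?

1

The relations place μ below ε. An element lies strictly between them when it is forced above μ and also forced below ε.
Above μ: {κ, λ}. Below ε: {σ, γ, κ}.
Intersection: {κ} — 1.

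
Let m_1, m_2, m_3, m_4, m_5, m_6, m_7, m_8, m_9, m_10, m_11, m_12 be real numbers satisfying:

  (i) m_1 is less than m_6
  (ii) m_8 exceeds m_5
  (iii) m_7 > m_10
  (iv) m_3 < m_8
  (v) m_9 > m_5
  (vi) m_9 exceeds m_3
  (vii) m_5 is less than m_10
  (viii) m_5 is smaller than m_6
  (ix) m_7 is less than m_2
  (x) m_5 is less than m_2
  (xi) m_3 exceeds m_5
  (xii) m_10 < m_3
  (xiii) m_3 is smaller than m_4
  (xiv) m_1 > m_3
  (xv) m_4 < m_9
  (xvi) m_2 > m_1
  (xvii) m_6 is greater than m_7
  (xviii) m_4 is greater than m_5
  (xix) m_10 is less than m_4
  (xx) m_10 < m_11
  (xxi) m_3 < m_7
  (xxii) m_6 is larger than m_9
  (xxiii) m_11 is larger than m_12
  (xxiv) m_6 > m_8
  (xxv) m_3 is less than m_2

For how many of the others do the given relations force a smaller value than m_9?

From m_9 the given relations immediately reach m_5, m_3, m_4.
From those, m_10 — 4 in total.
Nothing else is reachable below m_9; 4 in all.

4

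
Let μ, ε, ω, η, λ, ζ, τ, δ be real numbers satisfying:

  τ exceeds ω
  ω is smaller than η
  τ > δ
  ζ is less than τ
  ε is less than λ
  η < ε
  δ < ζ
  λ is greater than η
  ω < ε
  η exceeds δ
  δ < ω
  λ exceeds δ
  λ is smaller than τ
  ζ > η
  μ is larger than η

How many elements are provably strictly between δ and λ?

3

Chaining upward from δ reaches: ω, η, ζ, ε, τ, μ.
Chaining downward from λ reaches: ω, η, ε.
Strictly between δ and λ are those in both lists: ω, η, ε — 3 elements.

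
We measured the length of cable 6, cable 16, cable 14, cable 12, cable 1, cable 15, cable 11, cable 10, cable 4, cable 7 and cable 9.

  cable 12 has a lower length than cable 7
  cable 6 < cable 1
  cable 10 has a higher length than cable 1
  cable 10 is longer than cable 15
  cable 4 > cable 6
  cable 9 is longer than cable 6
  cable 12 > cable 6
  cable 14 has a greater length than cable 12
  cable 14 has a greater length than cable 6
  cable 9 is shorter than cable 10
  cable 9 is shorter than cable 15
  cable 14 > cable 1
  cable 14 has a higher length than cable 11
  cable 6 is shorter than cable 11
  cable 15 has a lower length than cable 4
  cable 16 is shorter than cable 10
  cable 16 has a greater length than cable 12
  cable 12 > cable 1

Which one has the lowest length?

Chaining upward from cable 6: directly above it, cable 1, cable 12, cable 11, cable 9, cable 14, cable 4; then cable 16, cable 7, cable 15, cable 10.
That covers every other element, and nothing is given below cable 6, so cable 6 is the lowest length.

cable 6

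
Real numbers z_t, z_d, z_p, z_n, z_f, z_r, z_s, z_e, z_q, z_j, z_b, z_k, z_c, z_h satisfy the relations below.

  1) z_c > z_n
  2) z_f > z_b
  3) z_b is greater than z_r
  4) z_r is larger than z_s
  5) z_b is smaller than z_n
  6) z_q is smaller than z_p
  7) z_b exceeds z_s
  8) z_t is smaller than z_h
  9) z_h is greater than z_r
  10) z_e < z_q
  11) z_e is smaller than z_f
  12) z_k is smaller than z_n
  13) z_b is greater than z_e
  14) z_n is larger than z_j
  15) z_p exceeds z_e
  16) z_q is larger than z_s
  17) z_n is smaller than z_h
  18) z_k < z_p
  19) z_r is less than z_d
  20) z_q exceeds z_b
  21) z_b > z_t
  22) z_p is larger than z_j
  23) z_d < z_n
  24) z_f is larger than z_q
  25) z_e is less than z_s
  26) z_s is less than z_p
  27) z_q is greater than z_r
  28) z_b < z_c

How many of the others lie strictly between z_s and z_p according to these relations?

The relations place z_s below z_p. An element lies strictly between them when it is forced above z_s and also forced below z_p.
Above z_s: {z_r, z_b, z_d, z_n, z_q, z_f, z_c, z_h}. Below z_p: {z_e, z_t, z_k, z_r, z_j, z_b, z_q}.
Intersection: {z_r, z_b, z_q} — 3.

3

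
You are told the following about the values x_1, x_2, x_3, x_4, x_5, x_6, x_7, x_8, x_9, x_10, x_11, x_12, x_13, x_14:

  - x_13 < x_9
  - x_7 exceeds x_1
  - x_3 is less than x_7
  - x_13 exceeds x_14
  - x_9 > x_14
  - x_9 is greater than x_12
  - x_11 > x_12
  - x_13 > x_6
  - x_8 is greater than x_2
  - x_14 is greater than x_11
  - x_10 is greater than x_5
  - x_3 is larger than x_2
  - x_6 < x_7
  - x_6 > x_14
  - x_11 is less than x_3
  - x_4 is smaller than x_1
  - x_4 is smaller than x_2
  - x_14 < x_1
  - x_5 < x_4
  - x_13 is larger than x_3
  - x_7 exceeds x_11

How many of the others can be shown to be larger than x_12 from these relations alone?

8

From x_12 the given relations immediately reach x_11, x_9.
From those, x_14, x_3, x_7 — 5 in total.
From those, x_6, x_13, x_1 — 8 in total.
Nothing else is reachable above x_12; 8 in all.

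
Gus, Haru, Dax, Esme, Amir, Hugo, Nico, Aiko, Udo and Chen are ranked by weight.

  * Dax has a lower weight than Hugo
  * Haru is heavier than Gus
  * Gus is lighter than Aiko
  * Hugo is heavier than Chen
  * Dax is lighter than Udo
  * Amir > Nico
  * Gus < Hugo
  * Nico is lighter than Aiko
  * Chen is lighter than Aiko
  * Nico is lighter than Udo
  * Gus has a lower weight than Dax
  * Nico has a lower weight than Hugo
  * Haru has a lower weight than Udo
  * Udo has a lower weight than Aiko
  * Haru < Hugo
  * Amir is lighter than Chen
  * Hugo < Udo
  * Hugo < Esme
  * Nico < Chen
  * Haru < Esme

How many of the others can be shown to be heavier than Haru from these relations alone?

From Haru the given relations immediately reach Hugo, Esme, Udo.
From those, Aiko — 4 in total.
No other element is forced above Haru by the given relations, so the count is 4.

4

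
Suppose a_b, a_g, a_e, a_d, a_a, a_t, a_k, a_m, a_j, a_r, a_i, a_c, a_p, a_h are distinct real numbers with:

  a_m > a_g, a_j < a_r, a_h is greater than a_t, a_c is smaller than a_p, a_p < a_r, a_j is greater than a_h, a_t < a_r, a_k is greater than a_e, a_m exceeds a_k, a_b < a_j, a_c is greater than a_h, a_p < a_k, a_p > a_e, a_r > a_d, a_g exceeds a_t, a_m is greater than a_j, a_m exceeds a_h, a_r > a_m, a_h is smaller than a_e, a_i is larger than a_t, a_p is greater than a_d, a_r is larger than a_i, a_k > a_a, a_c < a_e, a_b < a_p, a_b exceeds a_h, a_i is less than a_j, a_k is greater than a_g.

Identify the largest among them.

a_t is not greatest since a_t < a_h; a_g is not greatest since a_g < a_m; a_h is not greatest since a_h < a_b; a_a is not greatest since a_a < a_k; a_d is not greatest since a_d < a_p; a_b is not greatest since a_b < a_j; a_c is not greatest since a_c < a_e; a_e is not greatest since a_e < a_p; a_i is not greatest since a_i < a_j; a_p is not greatest since a_p < a_k; a_j is not greatest since a_j < a_m; a_k is not greatest since a_k < a_m; a_m is not greatest since a_m < a_r.
Only a_r has nothing above it, so a_r is the largest.

a_r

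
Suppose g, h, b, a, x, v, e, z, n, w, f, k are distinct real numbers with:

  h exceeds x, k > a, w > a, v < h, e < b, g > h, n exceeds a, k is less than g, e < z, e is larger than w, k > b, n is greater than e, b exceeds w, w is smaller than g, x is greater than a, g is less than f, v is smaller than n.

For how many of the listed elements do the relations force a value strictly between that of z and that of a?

2

The relations place a below z. An element lies strictly between them when it is forced above a and also forced below z.
Above a: {w, e, x, b, h, k, n, g, f}. Below z: {w, e}.
Intersection: {w, e} — 2.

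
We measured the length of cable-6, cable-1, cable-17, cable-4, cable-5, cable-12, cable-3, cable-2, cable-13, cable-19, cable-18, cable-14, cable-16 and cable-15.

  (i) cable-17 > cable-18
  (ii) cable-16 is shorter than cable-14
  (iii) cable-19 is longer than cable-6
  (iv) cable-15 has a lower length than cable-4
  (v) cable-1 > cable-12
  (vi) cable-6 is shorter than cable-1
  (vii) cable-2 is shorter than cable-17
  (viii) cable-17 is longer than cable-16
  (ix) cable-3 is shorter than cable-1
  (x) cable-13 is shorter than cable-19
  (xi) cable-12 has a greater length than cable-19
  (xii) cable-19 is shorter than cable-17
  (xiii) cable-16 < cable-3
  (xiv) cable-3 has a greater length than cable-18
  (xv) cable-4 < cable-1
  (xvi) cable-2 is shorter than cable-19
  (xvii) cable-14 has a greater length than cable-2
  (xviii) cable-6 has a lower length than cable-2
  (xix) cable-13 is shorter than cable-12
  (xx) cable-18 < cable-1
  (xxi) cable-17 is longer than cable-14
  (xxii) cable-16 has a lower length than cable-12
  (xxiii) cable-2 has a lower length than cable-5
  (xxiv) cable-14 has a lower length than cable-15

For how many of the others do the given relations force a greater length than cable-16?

7

The elements the relations force above cable-16 are cable-14, cable-15, cable-12, cable-3, cable-4, cable-17, cable-1 — no chain reaches any other.
That is 7.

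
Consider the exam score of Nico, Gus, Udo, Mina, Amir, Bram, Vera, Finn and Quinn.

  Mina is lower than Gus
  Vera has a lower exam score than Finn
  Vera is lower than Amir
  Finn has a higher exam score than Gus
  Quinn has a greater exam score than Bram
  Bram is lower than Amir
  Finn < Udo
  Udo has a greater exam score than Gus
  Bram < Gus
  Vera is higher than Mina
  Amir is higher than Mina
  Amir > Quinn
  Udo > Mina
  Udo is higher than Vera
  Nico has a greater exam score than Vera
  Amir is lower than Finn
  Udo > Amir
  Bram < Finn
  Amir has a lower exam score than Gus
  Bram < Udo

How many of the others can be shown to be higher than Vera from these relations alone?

5

From Vera the given relations immediately reach Amir, Finn, Nico, Udo.
From those, Gus — 5 in total.
No other element is forced above Vera by the given relations, so the count is 5.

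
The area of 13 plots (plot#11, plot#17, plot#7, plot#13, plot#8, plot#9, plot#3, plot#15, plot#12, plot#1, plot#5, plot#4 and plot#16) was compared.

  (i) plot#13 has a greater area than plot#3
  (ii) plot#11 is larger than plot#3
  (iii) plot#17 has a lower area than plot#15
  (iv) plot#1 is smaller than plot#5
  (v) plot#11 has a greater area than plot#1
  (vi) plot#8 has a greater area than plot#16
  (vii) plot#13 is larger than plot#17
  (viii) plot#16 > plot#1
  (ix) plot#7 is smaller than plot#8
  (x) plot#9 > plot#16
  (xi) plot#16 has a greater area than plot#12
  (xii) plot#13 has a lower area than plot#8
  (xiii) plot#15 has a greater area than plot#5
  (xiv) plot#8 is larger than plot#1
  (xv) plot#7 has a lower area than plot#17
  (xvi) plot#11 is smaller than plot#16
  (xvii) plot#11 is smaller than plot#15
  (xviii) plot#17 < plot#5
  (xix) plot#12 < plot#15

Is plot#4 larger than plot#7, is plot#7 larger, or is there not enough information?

Following every chain through plot#7: above plot#7 we get plot#17, plot#5, plot#13, plot#8, plot#15.
plot#4 is not reached, and no chain runs the other way from plot#4 to plot#7.
So the given relations leave the order of plot#7 and plot#4 undetermined.

undetermined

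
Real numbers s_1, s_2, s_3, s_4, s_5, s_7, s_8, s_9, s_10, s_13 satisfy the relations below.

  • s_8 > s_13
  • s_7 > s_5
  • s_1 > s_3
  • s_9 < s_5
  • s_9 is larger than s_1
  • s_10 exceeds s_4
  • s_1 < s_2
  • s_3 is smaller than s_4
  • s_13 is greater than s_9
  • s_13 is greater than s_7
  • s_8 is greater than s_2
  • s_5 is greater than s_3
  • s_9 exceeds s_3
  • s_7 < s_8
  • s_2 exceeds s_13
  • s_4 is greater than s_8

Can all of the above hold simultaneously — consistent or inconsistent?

The single ordering s_3 < s_1 < s_9 < s_5 < s_7 < s_13 < s_2 < s_8 < s_4 < s_10 satisfies every listed relation, so no contradiction arises.

consistent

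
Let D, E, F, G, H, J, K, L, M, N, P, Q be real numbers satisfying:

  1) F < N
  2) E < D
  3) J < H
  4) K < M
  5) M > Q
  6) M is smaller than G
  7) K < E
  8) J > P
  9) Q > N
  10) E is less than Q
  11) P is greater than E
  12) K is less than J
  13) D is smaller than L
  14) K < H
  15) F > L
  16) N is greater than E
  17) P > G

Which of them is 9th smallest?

G

The consecutive relations fix a unique order: K < E < D < L < F < N < Q < M < G < P < J < H.
Counting 9 from the smallest end gives G.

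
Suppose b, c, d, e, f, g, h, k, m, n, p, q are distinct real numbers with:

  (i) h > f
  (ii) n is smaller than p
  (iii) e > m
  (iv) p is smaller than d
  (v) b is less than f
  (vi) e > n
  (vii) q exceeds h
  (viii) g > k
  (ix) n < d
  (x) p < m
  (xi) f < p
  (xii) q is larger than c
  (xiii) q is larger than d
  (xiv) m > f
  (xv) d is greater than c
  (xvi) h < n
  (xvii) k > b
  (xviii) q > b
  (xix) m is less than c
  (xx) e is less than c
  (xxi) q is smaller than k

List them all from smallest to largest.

The consecutive links are each given: b < f; f < h; h < n; n < p; p < m; m < e; e < c; c < d; d < q; q < k; k < g.

b < f < h < n < p < m < e < c < d < q < k < g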